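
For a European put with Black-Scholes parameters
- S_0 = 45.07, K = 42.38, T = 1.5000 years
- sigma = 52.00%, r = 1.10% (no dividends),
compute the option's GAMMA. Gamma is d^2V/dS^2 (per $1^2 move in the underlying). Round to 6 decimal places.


Answer: Gamma = 0.012611

Derivation:
d1 = 0.4409714068; d2 = -0.1958959263
phi(d1) = 0.3619799614; exp(-qT) = 1.0000000000; exp(-rT) = 0.9836353794
Gamma = exp(-qT) * phi(d1) / (S * sigma * sqrt(T)) = 1.0000000000 * 0.3619799614 / (45.0700 * 0.5200 * 1.2247448714) = 0.012611


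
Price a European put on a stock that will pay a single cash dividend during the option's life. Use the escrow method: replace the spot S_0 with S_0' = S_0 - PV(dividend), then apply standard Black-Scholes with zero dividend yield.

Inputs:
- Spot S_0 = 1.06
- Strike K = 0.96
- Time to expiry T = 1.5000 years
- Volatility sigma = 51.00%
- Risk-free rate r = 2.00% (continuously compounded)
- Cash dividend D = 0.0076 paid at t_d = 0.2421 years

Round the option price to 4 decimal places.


Answer: Price = 0.1873

Derivation:
PV(D) = D * exp(-r * t_d) = 0.0076 * 0.99516970 = 0.00756329
S_0' = S_0 - PV(D) = 1.0600 - 0.00756329 = 1.05243671
d1 = (ln(S_0'/K) + (r + sigma^2/2)*T) / (sigma*sqrt(T)) = 0.50751690
d2 = d1 - sigma*sqrt(T) = -0.11710299
exp(-rT) = 0.97044553
N(-d1) = 0.30589609; N(-d2) = 0.54661078
P = K * exp(-rT) * N(-d2) - S_0' * N(-d1) = 0.9600 * 0.97044553 * 0.54661078 - 1.05243671 * 0.30589609 = 0.1873


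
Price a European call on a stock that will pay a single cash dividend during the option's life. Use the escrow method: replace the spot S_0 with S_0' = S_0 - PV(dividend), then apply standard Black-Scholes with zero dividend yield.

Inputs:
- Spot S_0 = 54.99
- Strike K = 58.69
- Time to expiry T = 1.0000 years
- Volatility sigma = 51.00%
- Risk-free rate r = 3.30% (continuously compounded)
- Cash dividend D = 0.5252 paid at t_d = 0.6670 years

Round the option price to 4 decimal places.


PV(D) = D * exp(-r * t_d) = 0.5252 * 0.97822947 = 0.51376612
S_0' = S_0 - PV(D) = 54.9900 - 0.51376612 = 54.47623388
d1 = (ln(S_0'/K) + (r + sigma^2/2)*T) / (sigma*sqrt(T)) = 0.17361799
d2 = d1 - sigma*sqrt(T) = -0.33638201
exp(-rT) = 0.96753856
N(d1) = 0.56891715; N(d2) = 0.36829141
C = S_0' * N(d1) - K * exp(-rT) * N(d2) = 54.47623388 * 0.56891715 - 58.6900 * 0.96753856 * 0.36829141 = 10.0791

Answer: Price = 10.0791


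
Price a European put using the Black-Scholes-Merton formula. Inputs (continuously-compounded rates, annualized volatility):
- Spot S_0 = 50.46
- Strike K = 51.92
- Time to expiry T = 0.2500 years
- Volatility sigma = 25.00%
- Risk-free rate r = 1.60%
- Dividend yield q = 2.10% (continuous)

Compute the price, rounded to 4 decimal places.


d1 = (ln(S/K) + (r - q + 0.5*sigma^2) * T) / (sigma * sqrt(T)) = -0.17568503
d2 = d1 - sigma * sqrt(T) = -0.30068503
exp(-rT) = 0.99600799; exp(-qT) = 0.99476376
P = K * exp(-rT) * N(-d2) - S_0 * exp(-qT) * N(-d1)
N(-d1) = 0.56972930; N(-d2) = 0.61817266
P = 51.9200 * 0.99600799 * 0.61817266 - 50.4600 * 0.99476376 * 0.56972930 = 3.3694

Answer: Price = 3.3694


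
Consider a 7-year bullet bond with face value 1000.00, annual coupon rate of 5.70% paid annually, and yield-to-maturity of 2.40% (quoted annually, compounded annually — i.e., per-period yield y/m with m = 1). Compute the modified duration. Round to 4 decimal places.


Answer: Modified duration = 5.9288

Derivation:
Coupon per period c = face * coupon_rate / m = 57.000000
Periods per year m = 1; per-period yield y/m = 0.024000
Number of cashflows N = 7
Cashflows (t years, CF_t, discount factor 1/(1+y/m)^(m*t), PV):
  t = 1.0000: CF_t = 57.000000, DF = 0.976562, PV = 55.664062
  t = 2.0000: CF_t = 57.000000, DF = 0.953674, PV = 54.359436
  t = 3.0000: CF_t = 57.000000, DF = 0.931323, PV = 53.085387
  t = 4.0000: CF_t = 57.000000, DF = 0.909495, PV = 51.841198
  t = 5.0000: CF_t = 57.000000, DF = 0.888178, PV = 50.626170
  t = 6.0000: CF_t = 57.000000, DF = 0.867362, PV = 49.439619
  t = 7.0000: CF_t = 1057.000000, DF = 0.847033, PV = 895.313825
Price P = sum_t PV_t = 1210.329698
First compute Macaulay numerator sum_t t * PV_t:
  t * PV_t at t = 1.0000: 55.664062
  t * PV_t at t = 2.0000: 108.718872
  t * PV_t at t = 3.0000: 159.256160
  t * PV_t at t = 4.0000: 207.364792
  t * PV_t at t = 5.0000: 253.130850
  t * PV_t at t = 6.0000: 296.637714
  t * PV_t at t = 7.0000: 6267.196777
Macaulay duration D = 7347.969228 / 1210.329698 = 6.071048
Modified duration = D / (1 + y/m) = 6.071048 / (1 + 0.024000) = 5.928757


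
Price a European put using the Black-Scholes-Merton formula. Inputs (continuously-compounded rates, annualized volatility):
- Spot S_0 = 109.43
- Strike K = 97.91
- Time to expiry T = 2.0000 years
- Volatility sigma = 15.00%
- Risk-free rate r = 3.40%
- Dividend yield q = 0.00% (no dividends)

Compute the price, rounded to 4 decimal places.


Answer: Price = 2.3474

Derivation:
d1 = (ln(S/K) + (r - q + 0.5*sigma^2) * T) / (sigma * sqrt(T)) = 0.95099444
d2 = d1 - sigma * sqrt(T) = 0.73886241
exp(-rT) = 0.93426047; exp(-qT) = 1.00000000
P = K * exp(-rT) * N(-d2) - S_0 * exp(-qT) * N(-d1)
N(-d1) = 0.17080360; N(-d2) = 0.22999528
P = 97.9100 * 0.93426047 * 0.22999528 - 109.4300 * 1.00000000 * 0.17080360 = 2.3474


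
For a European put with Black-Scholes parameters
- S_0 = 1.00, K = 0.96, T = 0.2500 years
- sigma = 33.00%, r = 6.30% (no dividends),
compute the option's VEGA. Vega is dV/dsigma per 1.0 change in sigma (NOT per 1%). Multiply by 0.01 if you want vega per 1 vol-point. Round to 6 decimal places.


Answer: Vega = 0.182218

Derivation:
d1 = 0.4253605729; d2 = 0.2603605729
phi(d1) = 0.3644359943; exp(-qT) = 1.0000000000; exp(-rT) = 0.9843733826
Vega = S * exp(-qT) * phi(d1) * sqrt(T) = 1.0000 * 1.0000000000 * 0.3644359943 * 0.5000000000 = 0.182218


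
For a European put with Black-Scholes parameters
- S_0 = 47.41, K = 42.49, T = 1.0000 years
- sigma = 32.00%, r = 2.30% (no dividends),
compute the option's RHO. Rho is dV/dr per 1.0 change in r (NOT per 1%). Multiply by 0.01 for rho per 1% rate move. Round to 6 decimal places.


Answer: Rho = -16.594848

Derivation:
d1 = 0.5742638212; d2 = 0.2542638212
phi(d1) = 0.3382980385; exp(-qT) = 1.0000000000; exp(-rT) = 0.9772624838
N(-d2) = 0.3996458740
Rho = -K*T*exp(-rT)*N(-d2) = -42.4900 * 1.0000 * 0.9772624838 * 0.3996458740 = -16.594848


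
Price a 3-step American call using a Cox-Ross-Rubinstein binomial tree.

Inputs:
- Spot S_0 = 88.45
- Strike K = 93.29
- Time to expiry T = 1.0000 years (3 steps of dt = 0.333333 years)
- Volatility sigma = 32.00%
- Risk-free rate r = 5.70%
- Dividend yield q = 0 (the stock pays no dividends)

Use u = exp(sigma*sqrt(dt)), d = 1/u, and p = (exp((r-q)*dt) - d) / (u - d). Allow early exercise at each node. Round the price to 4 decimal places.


dt = T/N = 0.333333
u = exp(sigma*sqrt(dt)) = 1.202920; d = 1/u = 0.831310
p = (exp((r-q)*dt) - d) / (u - d) = 0.505561
Discount per step: exp(-r*dt) = 0.981179
Stock lattice S(k, i) with i counting down-moves:
  k=0: S(0,0) = 88.4500
  k=1: S(1,0) = 106.3983; S(1,1) = 73.5294
  k=2: S(2,0) = 127.9887; S(2,1) = 88.4500; S(2,2) = 61.1258
  k=3: S(3,0) = 153.9601; S(3,1) = 106.3983; S(3,2) = 73.5294; S(3,3) = 50.8145
Terminal payoffs V(N, i) = max(S_T - K, 0):
  V(3,0) = 60.670131; V(3,1) = 13.108290; V(3,2) = 0.000000; V(3,3) = 0.000000
Backward induction: V(k, i) = exp(-r*dt) * [p * V(k+1, i) + (1-p) * V(k+1, i+1)]; then take max(V_cont, immediate exercise) for American.
  V(2,0) = exp(-r*dt) * [p*60.670131 + (1-p)*13.108290] = 36.454428; exercise = 34.698651; V(2,0) = max -> 36.454428
  V(2,1) = exp(-r*dt) * [p*13.108290 + (1-p)*0.000000] = 6.502310; exercise = 0.000000; V(2,1) = max -> 6.502310
  V(2,2) = exp(-r*dt) * [p*0.000000 + (1-p)*0.000000] = 0.000000; exercise = 0.000000; V(2,2) = max -> 0.000000
  V(1,0) = exp(-r*dt) * [p*36.454428 + (1-p)*6.502310] = 21.237550; exercise = 13.108290; V(1,0) = max -> 21.237550
  V(1,1) = exp(-r*dt) * [p*6.502310 + (1-p)*0.000000] = 3.225443; exercise = 0.000000; V(1,1) = max -> 3.225443
  V(0,0) = exp(-r*dt) * [p*21.237550 + (1-p)*3.225443] = 12.099565; exercise = 0.000000; V(0,0) = max -> 12.099565

Answer: Price = V(0,0) = 12.0996


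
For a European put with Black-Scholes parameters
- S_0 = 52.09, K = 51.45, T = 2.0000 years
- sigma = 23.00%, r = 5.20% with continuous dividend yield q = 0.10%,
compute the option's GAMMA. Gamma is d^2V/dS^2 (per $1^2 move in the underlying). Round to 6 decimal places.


Answer: Gamma = 0.020588

Derivation:
d1 = 0.5142281254; d2 = 0.1889590060
phi(d1) = 0.3495342183; exp(-qT) = 0.9980019987; exp(-rT) = 0.9012252974
Gamma = exp(-qT) * phi(d1) / (S * sigma * sqrt(T)) = 0.9980019987 * 0.3495342183 / (52.0900 * 0.2300 * 1.4142135624) = 0.020588


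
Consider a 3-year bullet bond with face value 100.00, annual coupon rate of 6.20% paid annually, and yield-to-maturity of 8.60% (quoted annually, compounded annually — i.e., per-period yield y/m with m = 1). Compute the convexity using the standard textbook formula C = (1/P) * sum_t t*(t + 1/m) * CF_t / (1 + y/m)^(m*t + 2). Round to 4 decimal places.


Answer: Convexity = 9.3742

Derivation:
Coupon per period c = face * coupon_rate / m = 6.200000
Periods per year m = 1; per-period yield y/m = 0.086000
Number of cashflows N = 3
Cashflows (t years, CF_t, discount factor 1/(1+y/m)^(m*t), PV):
  t = 1.0000: CF_t = 6.200000, DF = 0.920810, PV = 5.709024
  t = 2.0000: CF_t = 6.200000, DF = 0.847892, PV = 5.256928
  t = 3.0000: CF_t = 106.200000, DF = 0.780747, PV = 82.915370
Price P = sum_t PV_t = 93.881322
Convexity numerator sum_t t*(t + 1/m) * CF_t / (1+y/m)^(m*t + 2):
  t = 1.0000: term = 9.681267
  t = 2.0000: term = 26.743832
  t = 3.0000: term = 843.638977
Convexity = (1/P) * sum = 880.064077 / 93.881322 = 9.374219


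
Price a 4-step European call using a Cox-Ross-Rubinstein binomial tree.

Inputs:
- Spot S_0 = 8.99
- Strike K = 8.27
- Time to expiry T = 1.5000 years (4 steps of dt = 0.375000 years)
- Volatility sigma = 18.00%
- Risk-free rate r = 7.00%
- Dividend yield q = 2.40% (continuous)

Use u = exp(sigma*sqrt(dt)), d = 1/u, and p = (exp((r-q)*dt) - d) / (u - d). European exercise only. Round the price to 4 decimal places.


dt = T/N = 0.375000
u = exp(sigma*sqrt(dt)) = 1.116532; d = 1/u = 0.895631
p = (exp((r-q)*dt) - d) / (u - d) = 0.551238
Discount per step: exp(-r*dt) = 0.974092
Stock lattice S(k, i) with i counting down-moves:
  k=0: S(0,0) = 8.9900
  k=1: S(1,0) = 10.0376; S(1,1) = 8.0517
  k=2: S(2,0) = 11.2073; S(2,1) = 8.9900; S(2,2) = 7.2114
  k=3: S(3,0) = 12.5133; S(3,1) = 10.0376; S(3,2) = 8.0517; S(3,3) = 6.4587
  k=4: S(4,0) = 13.9715; S(4,1) = 11.2073; S(4,2) = 8.9900; S(4,3) = 7.2114; S(4,4) = 5.7846
Terminal payoffs V(N, i) = max(S_T - K, 0):
  V(4,0) = 5.701520; V(4,1) = 2.937318; V(4,2) = 0.720000; V(4,3) = 0.000000; V(4,4) = 0.000000
Backward induction: V(k, i) = exp(-r*dt) * [p * V(k+1, i) + (1-p) * V(k+1, i+1)].
  V(3,0) = exp(-r*dt) * [p*5.701520 + (1-p)*2.937318] = 4.345472
  V(3,1) = exp(-r*dt) * [p*2.937318 + (1-p)*0.720000] = 1.891948
  V(3,2) = exp(-r*dt) * [p*0.720000 + (1-p)*0.000000] = 0.386608
  V(3,3) = exp(-r*dt) * [p*0.000000 + (1-p)*0.000000] = 0.000000
  V(2,0) = exp(-r*dt) * [p*4.345472 + (1-p)*1.891948] = 3.160365
  V(2,1) = exp(-r*dt) * [p*1.891948 + (1-p)*0.386608] = 1.184893
  V(2,2) = exp(-r*dt) * [p*0.386608 + (1-p)*0.000000] = 0.207592
  V(1,0) = exp(-r*dt) * [p*3.160365 + (1-p)*1.184893] = 2.214937
  V(1,1) = exp(-r*dt) * [p*1.184893 + (1-p)*0.207592] = 0.726982
  V(0,0) = exp(-r*dt) * [p*2.214937 + (1-p)*0.726982] = 1.507113

Answer: Price = V(0,0) = 1.5071


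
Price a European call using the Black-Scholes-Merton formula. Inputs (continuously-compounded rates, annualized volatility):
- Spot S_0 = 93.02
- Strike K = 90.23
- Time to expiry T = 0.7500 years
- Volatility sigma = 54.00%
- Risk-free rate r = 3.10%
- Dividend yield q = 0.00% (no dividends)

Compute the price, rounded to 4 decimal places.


Answer: Price = 19.2881

Derivation:
d1 = (ln(S/K) + (r - q + 0.5*sigma^2) * T) / (sigma * sqrt(T)) = 0.34866088
d2 = d1 - sigma * sqrt(T) = -0.11899284
exp(-rT) = 0.97701820; exp(-qT) = 1.00000000
C = S_0 * exp(-qT) * N(d1) - K * exp(-rT) * N(d2)
N(d1) = 0.63632804; N(d2) = 0.45264052
C = 93.0200 * 1.00000000 * 0.63632804 - 90.2300 * 0.97701820 * 0.45264052 = 19.2881


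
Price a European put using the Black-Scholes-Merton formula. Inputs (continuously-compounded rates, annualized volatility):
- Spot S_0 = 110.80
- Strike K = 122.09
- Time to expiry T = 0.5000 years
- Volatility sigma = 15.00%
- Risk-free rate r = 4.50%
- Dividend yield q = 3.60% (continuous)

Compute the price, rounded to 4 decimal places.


d1 = (ln(S/K) + (r - q + 0.5*sigma^2) * T) / (sigma * sqrt(T)) = -0.81936426
d2 = d1 - sigma * sqrt(T) = -0.92543027
exp(-rT) = 0.97775124; exp(-qT) = 0.98216103
P = K * exp(-rT) * N(-d2) - S_0 * exp(-qT) * N(-d1)
N(-d1) = 0.79371069; N(-d2) = 0.82262893
P = 122.0900 * 0.97775124 * 0.82262893 - 110.8000 * 0.98216103 * 0.79371069 = 11.8259

Answer: Price = 11.8259


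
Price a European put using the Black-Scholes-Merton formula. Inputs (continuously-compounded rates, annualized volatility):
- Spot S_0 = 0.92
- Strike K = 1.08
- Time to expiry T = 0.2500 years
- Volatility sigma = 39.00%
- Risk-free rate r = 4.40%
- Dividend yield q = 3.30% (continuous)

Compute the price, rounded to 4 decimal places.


d1 = (ln(S/K) + (r - q + 0.5*sigma^2) * T) / (sigma * sqrt(T)) = -0.71066744
d2 = d1 - sigma * sqrt(T) = -0.90566744
exp(-rT) = 0.98906028; exp(-qT) = 0.99178394
P = K * exp(-rT) * N(-d2) - S_0 * exp(-qT) * N(-d1)
N(-d1) = 0.76135483; N(-d2) = 0.81744405
P = 1.0800 * 0.98906028 * 0.81744405 - 0.9200 * 0.99178394 * 0.76135483 = 0.1785

Answer: Price = 0.1785


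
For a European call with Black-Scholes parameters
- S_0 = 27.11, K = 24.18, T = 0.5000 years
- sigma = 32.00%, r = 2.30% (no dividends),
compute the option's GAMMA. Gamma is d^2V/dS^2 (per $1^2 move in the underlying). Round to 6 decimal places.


Answer: Gamma = 0.051979

Derivation:
d1 = 0.6694392839; d2 = 0.4431651140
phi(d1) = 0.3188568539; exp(-qT) = 1.0000000000; exp(-rT) = 0.9885658722
Gamma = exp(-qT) * phi(d1) / (S * sigma * sqrt(T)) = 1.0000000000 * 0.3188568539 / (27.1100 * 0.3200 * 0.7071067812) = 0.051979


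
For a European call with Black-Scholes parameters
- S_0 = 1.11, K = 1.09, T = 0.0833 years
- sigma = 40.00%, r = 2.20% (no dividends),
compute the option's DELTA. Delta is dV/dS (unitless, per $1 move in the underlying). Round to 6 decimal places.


Answer: Delta = 0.591379

Derivation:
d1 = 0.2310924398; d2 = 0.1156454823
phi(d1) = 0.3884307437; exp(-qT) = 1.0000000000; exp(-rT) = 0.9981690782
N(d1) = 0.5913785058
Delta = exp(-qT) * N(d1) = 1.0000000000 * 0.5913785058 = 0.591379


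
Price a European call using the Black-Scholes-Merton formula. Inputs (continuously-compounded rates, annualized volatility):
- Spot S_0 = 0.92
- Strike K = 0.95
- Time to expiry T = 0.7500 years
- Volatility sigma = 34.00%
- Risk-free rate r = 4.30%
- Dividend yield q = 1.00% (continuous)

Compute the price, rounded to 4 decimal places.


d1 = (ln(S/K) + (r - q + 0.5*sigma^2) * T) / (sigma * sqrt(T)) = 0.12230210
d2 = d1 - sigma * sqrt(T) = -0.17214654
exp(-rT) = 0.96826449; exp(-qT) = 0.99252805
C = S_0 * exp(-qT) * N(d1) - K * exp(-rT) * N(d2)
N(d1) = 0.54867011; N(d2) = 0.43166116
C = 0.9200 * 0.99252805 * 0.54867011 - 0.9500 * 0.96826449 * 0.43166116 = 0.1039

Answer: Price = 0.1039


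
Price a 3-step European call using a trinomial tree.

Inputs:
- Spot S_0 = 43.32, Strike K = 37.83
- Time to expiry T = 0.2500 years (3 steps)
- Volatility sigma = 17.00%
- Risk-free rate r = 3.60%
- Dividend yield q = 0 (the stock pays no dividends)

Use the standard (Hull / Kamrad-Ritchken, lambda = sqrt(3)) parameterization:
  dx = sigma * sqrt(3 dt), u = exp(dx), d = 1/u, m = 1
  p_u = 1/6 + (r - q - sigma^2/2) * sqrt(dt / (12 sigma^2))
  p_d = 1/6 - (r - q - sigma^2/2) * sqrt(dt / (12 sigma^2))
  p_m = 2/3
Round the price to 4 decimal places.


Answer: Price = V(0,0) = 5.9067

Derivation:
dt = T/N = 0.083333; dx = sigma*sqrt(3*dt) = 0.085000
u = exp(dx) = 1.088717; d = 1/u = 0.918512
p_u = 0.177230, p_m = 0.666667, p_d = 0.156103
Discount per step: exp(-r*dt) = 0.997004
Stock lattice S(k, j) with j the centered position index:
  k=0: S(0,+0) = 43.3200
  k=1: S(1,-1) = 39.7900; S(1,+0) = 43.3200; S(1,+1) = 47.1632
  k=2: S(2,-2) = 36.5476; S(2,-1) = 39.7900; S(2,+0) = 43.3200; S(2,+1) = 47.1632; S(2,+2) = 51.3474
  k=3: S(3,-3) = 33.5694; S(3,-2) = 36.5476; S(3,-1) = 39.7900; S(3,+0) = 43.3200; S(3,+1) = 47.1632; S(3,+2) = 51.3474; S(3,+3) = 55.9028
Terminal payoffs V(N, j) = max(S_T - K, 0):
  V(3,-3) = 0.000000; V(3,-2) = 0.000000; V(3,-1) = 1.959952; V(3,+0) = 5.490000; V(3,+1) = 9.333223; V(3,+2) = 13.517406; V(3,+3) = 18.072797
Backward induction: V(k, j) = exp(-r*dt) * [p_u * V(k+1, j+1) + p_m * V(k+1, j) + p_d * V(k+1, j-1)]
  V(2,-2) = exp(-r*dt) * [p_u*1.959952 + p_m*0.000000 + p_d*0.000000] = 0.346323
  V(2,-1) = exp(-r*dt) * [p_u*5.490000 + p_m*1.959952 + p_d*0.000000] = 2.272801
  V(2,+0) = exp(-r*dt) * [p_u*9.333223 + p_m*5.490000 + p_d*1.959952] = 5.603250
  V(2,+1) = exp(-r*dt) * [p_u*13.517406 + p_m*9.333223 + p_d*5.490000] = 9.446467
  V(2,+2) = exp(-r*dt) * [p_u*18.072797 + p_m*13.517406 + p_d*9.333223] = 13.630643
  V(1,-1) = exp(-r*dt) * [p_u*5.603250 + p_m*2.272801 + p_d*0.346323] = 2.554653
  V(1,+0) = exp(-r*dt) * [p_u*9.446467 + p_m*5.603250 + p_d*2.272801] = 5.747225
  V(1,+1) = exp(-r*dt) * [p_u*13.630643 + p_m*9.446467 + p_d*5.603250] = 9.559372
  V(0,+0) = exp(-r*dt) * [p_u*9.559372 + p_m*5.747225 + p_d*2.554653] = 5.906736


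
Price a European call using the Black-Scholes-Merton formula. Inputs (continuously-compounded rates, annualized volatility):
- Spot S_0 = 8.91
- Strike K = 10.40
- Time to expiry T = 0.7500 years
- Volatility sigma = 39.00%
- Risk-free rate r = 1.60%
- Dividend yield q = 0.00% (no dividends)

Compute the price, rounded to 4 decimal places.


Answer: Price = 0.7152

Derivation:
d1 = (ln(S/K) + (r - q + 0.5*sigma^2) * T) / (sigma * sqrt(T)) = -0.25342439
d2 = d1 - sigma * sqrt(T) = -0.59117430
exp(-rT) = 0.98807171; exp(-qT) = 1.00000000
C = S_0 * exp(-qT) * N(d1) - K * exp(-rT) * N(d2)
N(d1) = 0.39997014; N(d2) = 0.27720182
C = 8.9100 * 1.00000000 * 0.39997014 - 10.4000 * 0.98807171 * 0.27720182 = 0.7152


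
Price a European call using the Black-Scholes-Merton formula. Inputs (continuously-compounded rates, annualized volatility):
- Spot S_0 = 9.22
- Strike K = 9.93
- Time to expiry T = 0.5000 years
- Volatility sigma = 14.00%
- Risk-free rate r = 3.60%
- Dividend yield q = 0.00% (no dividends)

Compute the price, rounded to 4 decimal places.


d1 = (ln(S/K) + (r - q + 0.5*sigma^2) * T) / (sigma * sqrt(T)) = -0.51806118
d2 = d1 - sigma * sqrt(T) = -0.61705613
exp(-rT) = 0.98216103; exp(-qT) = 1.00000000
C = S_0 * exp(-qT) * N(d1) - K * exp(-rT) * N(d2)
N(d1) = 0.30220779; N(d2) = 0.26859885
C = 9.2200 * 1.00000000 * 0.30220779 - 9.9300 * 0.98216103 * 0.26859885 = 0.1667

Answer: Price = 0.1667


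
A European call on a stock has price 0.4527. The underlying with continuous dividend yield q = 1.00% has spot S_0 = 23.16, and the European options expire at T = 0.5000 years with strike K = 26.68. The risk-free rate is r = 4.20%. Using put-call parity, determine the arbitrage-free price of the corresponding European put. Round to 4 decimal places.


Answer: Put price = 3.5338

Derivation:
Put-call parity: C - P = S_0 * exp(-qT) - K * exp(-rT).
S_0 * exp(-qT) = 23.1600 * 0.99501248 = 23.04448902
K * exp(-rT) = 26.6800 * 0.97921896 = 26.12556197
P = C - S*exp(-qT) + K*exp(-rT)
P = 0.4527 - 23.04448902 + 26.12556197 = 3.5338


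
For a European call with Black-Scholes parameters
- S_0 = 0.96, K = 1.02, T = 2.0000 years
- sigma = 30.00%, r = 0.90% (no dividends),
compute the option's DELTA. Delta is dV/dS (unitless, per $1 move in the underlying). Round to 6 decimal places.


d1 = 0.1116648372; d2 = -0.3125992315
phi(d1) = 0.3964628048; exp(-qT) = 1.0000000000; exp(-rT) = 0.9821610324
N(d1) = 0.5444554196
Delta = exp(-qT) * N(d1) = 1.0000000000 * 0.5444554196 = 0.544455

Answer: Delta = 0.544455


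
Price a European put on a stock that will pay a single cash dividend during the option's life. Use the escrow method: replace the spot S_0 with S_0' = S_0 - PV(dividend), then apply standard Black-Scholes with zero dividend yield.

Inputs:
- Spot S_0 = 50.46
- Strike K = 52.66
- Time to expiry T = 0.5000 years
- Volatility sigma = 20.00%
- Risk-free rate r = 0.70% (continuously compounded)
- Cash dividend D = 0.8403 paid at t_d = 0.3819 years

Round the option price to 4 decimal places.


PV(D) = D * exp(-r * t_d) = 0.8403 * 0.99733027 = 0.83805663
S_0' = S_0 - PV(D) = 50.4600 - 0.83805663 = 49.62194337
d1 = (ln(S_0'/K) + (r + sigma^2/2)*T) / (sigma*sqrt(T)) = -0.32472473
d2 = d1 - sigma*sqrt(T) = -0.46614608
exp(-rT) = 0.99650612
N(-d1) = 0.62730529; N(-d2) = 0.67944453
P = K * exp(-rT) * N(-d2) - S_0' * N(-d1) = 52.6600 * 0.99650612 * 0.67944453 - 49.62194337 * 0.62730529 = 4.5264

Answer: Price = 4.5264


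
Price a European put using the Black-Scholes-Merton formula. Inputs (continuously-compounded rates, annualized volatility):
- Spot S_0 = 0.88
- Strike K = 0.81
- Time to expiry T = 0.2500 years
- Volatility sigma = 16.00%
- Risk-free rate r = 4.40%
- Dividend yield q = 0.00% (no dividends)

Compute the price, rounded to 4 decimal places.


Answer: Price = 0.0040

Derivation:
d1 = (ln(S/K) + (r - q + 0.5*sigma^2) * T) / (sigma * sqrt(T)) = 1.21359575
d2 = d1 - sigma * sqrt(T) = 1.13359575
exp(-rT) = 0.98906028; exp(-qT) = 1.00000000
P = K * exp(-rT) * N(-d2) - S_0 * exp(-qT) * N(-d1)
N(-d1) = 0.11245107; N(-d2) = 0.12848208
P = 0.8100 * 0.98906028 * 0.12848208 - 0.8800 * 1.00000000 * 0.11245107 = 0.0040


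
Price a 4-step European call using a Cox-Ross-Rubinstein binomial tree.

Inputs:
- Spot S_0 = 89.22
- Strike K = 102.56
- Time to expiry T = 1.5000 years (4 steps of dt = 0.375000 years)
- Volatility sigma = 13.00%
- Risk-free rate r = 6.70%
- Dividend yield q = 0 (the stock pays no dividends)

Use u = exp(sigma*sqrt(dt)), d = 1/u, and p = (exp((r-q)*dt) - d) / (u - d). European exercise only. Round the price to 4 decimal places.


dt = T/N = 0.375000
u = exp(sigma*sqrt(dt)) = 1.082863; d = 1/u = 0.923478
p = (exp((r-q)*dt) - d) / (u - d) = 0.639743
Discount per step: exp(-r*dt) = 0.975188
Stock lattice S(k, i) with i counting down-moves:
  k=0: S(0,0) = 89.2200
  k=1: S(1,0) = 96.6130; S(1,1) = 82.3927
  k=2: S(2,0) = 104.6187; S(2,1) = 89.2200; S(2,2) = 76.0878
  k=3: S(3,0) = 113.2877; S(3,1) = 96.6130; S(3,2) = 82.3927; S(3,3) = 70.2654
  k=4: S(4,0) = 122.6750; S(4,1) = 104.6187; S(4,2) = 89.2200; S(4,3) = 76.0878; S(4,4) = 64.8886
Terminal payoffs V(N, i) = max(S_T - K, 0):
  V(4,0) = 20.115039; V(4,1) = 2.058674; V(4,2) = 0.000000; V(4,3) = 0.000000; V(4,4) = 0.000000
Backward induction: V(k, i) = exp(-r*dt) * [p * V(k+1, i) + (1-p) * V(k+1, i+1)].
  V(3,0) = exp(-r*dt) * [p*20.115039 + (1-p)*2.058674] = 13.272404
  V(3,1) = exp(-r*dt) * [p*2.058674 + (1-p)*0.000000] = 1.284343
  V(3,2) = exp(-r*dt) * [p*0.000000 + (1-p)*0.000000] = 0.000000
  V(3,3) = exp(-r*dt) * [p*0.000000 + (1-p)*0.000000] = 0.000000
  V(2,0) = exp(-r*dt) * [p*13.272404 + (1-p)*1.284343] = 8.731459
  V(2,1) = exp(-r*dt) * [p*1.284343 + (1-p)*0.000000] = 0.801262
  V(2,2) = exp(-r*dt) * [p*0.000000 + (1-p)*0.000000] = 0.000000
  V(1,0) = exp(-r*dt) * [p*8.731459 + (1-p)*0.801262] = 5.728787
  V(1,1) = exp(-r*dt) * [p*0.801262 + (1-p)*0.000000] = 0.499883
  V(0,0) = exp(-r*dt) * [p*5.728787 + (1-p)*0.499883] = 3.749632

Answer: Price = V(0,0) = 3.7496


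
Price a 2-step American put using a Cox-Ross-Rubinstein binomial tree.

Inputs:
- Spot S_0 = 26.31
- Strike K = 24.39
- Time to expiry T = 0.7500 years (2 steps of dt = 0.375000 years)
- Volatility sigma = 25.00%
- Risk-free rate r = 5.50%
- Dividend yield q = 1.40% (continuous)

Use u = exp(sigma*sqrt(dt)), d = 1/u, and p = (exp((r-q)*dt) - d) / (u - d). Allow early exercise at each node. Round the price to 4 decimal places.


dt = T/N = 0.375000
u = exp(sigma*sqrt(dt)) = 1.165433; d = 1/u = 0.858050
p = (exp((r-q)*dt) - d) / (u - d) = 0.512207
Discount per step: exp(-r*dt) = 0.979586
Stock lattice S(k, i) with i counting down-moves:
  k=0: S(0,0) = 26.3100
  k=1: S(1,0) = 30.6626; S(1,1) = 22.5753
  k=2: S(2,0) = 35.7352; S(2,1) = 26.3100; S(2,2) = 19.3707
Terminal payoffs V(N, i) = max(K - S_T, 0):
  V(2,0) = 0.000000; V(2,1) = 0.000000; V(2,2) = 5.019276
Backward induction: V(k, i) = exp(-r*dt) * [p * V(k+1, i) + (1-p) * V(k+1, i+1)]; then take max(V_cont, immediate exercise) for American.
  V(1,0) = exp(-r*dt) * [p*0.000000 + (1-p)*0.000000] = 0.000000; exercise = 0.000000; V(1,0) = max -> 0.000000
  V(1,1) = exp(-r*dt) * [p*0.000000 + (1-p)*5.019276] = 2.398388; exercise = 1.814709; V(1,1) = max -> 2.398388
  V(0,0) = exp(-r*dt) * [p*0.000000 + (1-p)*2.398388] = 1.146035; exercise = 0.000000; V(0,0) = max -> 1.146035

Answer: Price = V(0,0) = 1.1460


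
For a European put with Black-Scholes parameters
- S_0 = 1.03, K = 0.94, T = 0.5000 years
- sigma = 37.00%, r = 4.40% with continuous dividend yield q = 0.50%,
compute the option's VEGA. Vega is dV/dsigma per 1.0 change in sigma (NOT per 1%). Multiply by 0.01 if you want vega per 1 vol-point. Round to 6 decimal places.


d1 = 0.5548273453; d2 = 0.2931978363
phi(d1) = 0.3420305478; exp(-qT) = 0.9975031224; exp(-rT) = 0.9782402351
Vega = S * exp(-qT) * phi(d1) * sqrt(T) = 1.0300 * 0.9975031224 * 0.3420305478 * 0.7071067812 = 0.248486

Answer: Vega = 0.248486


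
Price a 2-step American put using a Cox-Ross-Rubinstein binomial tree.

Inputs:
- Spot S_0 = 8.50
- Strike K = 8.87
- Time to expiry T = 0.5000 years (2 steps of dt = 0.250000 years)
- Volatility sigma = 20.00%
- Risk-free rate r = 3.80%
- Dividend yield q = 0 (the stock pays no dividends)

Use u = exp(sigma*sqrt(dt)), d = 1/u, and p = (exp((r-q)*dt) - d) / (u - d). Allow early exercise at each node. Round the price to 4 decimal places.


dt = T/N = 0.250000
u = exp(sigma*sqrt(dt)) = 1.105171; d = 1/u = 0.904837
p = (exp((r-q)*dt) - d) / (u - d) = 0.522668
Discount per step: exp(-r*dt) = 0.990545
Stock lattice S(k, i) with i counting down-moves:
  k=0: S(0,0) = 8.5000
  k=1: S(1,0) = 9.3940; S(1,1) = 7.6911
  k=2: S(2,0) = 10.3819; S(2,1) = 8.5000; S(2,2) = 6.9592
Terminal payoffs V(N, i) = max(K - S_T, 0):
  V(2,0) = 0.000000; V(2,1) = 0.370000; V(2,2) = 1.910789
Backward induction: V(k, i) = exp(-r*dt) * [p * V(k+1, i) + (1-p) * V(k+1, i+1)]; then take max(V_cont, immediate exercise) for American.
  V(1,0) = exp(-r*dt) * [p*0.000000 + (1-p)*0.370000] = 0.174943; exercise = 0.000000; V(1,0) = max -> 0.174943
  V(1,1) = exp(-r*dt) * [p*0.370000 + (1-p)*1.910789] = 1.095016; exercise = 1.178882; V(1,1) = max -> 1.178882
  V(0,0) = exp(-r*dt) * [p*0.174943 + (1-p)*1.178882] = 0.647970; exercise = 0.370000; V(0,0) = max -> 0.647970

Answer: Price = V(0,0) = 0.6480


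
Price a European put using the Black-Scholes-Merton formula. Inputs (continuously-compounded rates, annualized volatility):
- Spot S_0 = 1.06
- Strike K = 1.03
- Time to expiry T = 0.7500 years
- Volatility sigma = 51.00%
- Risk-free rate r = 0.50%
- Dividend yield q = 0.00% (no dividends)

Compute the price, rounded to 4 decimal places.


d1 = (ln(S/K) + (r - q + 0.5*sigma^2) * T) / (sigma * sqrt(T)) = 0.29433001
d2 = d1 - sigma * sqrt(T) = -0.14734295
exp(-rT) = 0.99625702; exp(-qT) = 1.00000000
P = K * exp(-rT) * N(-d2) - S_0 * exp(-qT) * N(-d1)
N(-d1) = 0.38425287; N(-d2) = 0.55856933
P = 1.0300 * 0.99625702 * 0.55856933 - 1.0600 * 1.00000000 * 0.38425287 = 0.1659

Answer: Price = 0.1659


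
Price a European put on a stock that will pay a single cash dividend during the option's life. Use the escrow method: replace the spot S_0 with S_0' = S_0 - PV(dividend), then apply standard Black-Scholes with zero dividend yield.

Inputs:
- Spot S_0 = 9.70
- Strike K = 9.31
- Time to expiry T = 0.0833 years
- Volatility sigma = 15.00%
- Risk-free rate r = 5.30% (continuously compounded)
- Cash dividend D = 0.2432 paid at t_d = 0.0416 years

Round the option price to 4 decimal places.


PV(D) = D * exp(-r * t_d) = 0.2432 * 0.99779763 = 0.24266438
S_0' = S_0 - PV(D) = 9.7000 - 0.24266438 = 9.45733562
d1 = (ln(S_0'/K) + (r + sigma^2/2)*T) / (sigma*sqrt(T)) = 0.48631003
d2 = d1 - sigma*sqrt(T) = 0.44301742
exp(-rT) = 0.99559483
N(-d1) = 0.31337369; N(-d2) = 0.32887657
P = K * exp(-rT) * N(-d2) - S_0' * N(-d1) = 9.3100 * 0.99559483 * 0.32887657 - 9.45733562 * 0.31337369 = 0.0847

Answer: Price = 0.0847


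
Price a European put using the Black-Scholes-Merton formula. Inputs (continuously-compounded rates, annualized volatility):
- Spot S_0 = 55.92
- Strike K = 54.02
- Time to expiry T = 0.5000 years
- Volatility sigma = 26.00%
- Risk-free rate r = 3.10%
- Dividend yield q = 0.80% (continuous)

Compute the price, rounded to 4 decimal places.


Answer: Price = 2.8578

Derivation:
d1 = (ln(S/K) + (r - q + 0.5*sigma^2) * T) / (sigma * sqrt(T)) = 0.34249941
d2 = d1 - sigma * sqrt(T) = 0.15865164
exp(-rT) = 0.98461951; exp(-qT) = 0.99600799
P = K * exp(-rT) * N(-d2) - S_0 * exp(-qT) * N(-d1)
N(-d1) = 0.36598755; N(-d2) = 0.43697167
P = 54.0200 * 0.98461951 * 0.43697167 - 55.9200 * 0.99600799 * 0.36598755 = 2.8578


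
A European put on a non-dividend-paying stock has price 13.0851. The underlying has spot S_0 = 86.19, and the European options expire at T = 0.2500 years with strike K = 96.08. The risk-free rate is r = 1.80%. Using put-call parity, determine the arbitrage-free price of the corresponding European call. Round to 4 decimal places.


Answer: Call price = 3.6265

Derivation:
Put-call parity: C - P = S_0 * exp(-qT) - K * exp(-rT).
S_0 * exp(-qT) = 86.1900 * 1.00000000 = 86.19000000
K * exp(-rT) = 96.0800 * 0.99551011 = 95.64861135
C = P + S*exp(-qT) - K*exp(-rT)
C = 13.0851 + 86.19000000 - 95.64861135 = 3.6265


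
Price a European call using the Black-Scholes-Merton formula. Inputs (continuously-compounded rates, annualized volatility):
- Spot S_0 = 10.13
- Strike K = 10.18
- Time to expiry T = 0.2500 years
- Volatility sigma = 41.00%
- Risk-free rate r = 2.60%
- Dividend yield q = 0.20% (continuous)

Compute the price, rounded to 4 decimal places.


Answer: Price = 0.8316

Derivation:
d1 = (ln(S/K) + (r - q + 0.5*sigma^2) * T) / (sigma * sqrt(T)) = 0.10775028
d2 = d1 - sigma * sqrt(T) = -0.09724972
exp(-rT) = 0.99352108; exp(-qT) = 0.99950012
C = S_0 * exp(-qT) * N(d1) - K * exp(-rT) * N(d2)
N(d1) = 0.54290311; N(d2) = 0.46126404
C = 10.1300 * 0.99950012 * 0.54290311 - 10.1800 * 0.99352108 * 0.46126404 = 0.8316


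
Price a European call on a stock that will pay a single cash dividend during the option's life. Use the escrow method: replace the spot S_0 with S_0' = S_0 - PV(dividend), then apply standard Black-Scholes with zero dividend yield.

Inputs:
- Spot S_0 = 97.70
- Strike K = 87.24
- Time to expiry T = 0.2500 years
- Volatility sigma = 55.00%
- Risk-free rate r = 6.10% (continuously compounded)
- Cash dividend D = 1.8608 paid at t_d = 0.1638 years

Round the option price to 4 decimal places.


PV(D) = D * exp(-r * t_d) = 1.8608 * 0.99005795 = 1.84229984
S_0' = S_0 - PV(D) = 97.7000 - 1.84229984 = 95.85770016
d1 = (ln(S_0'/K) + (r + sigma^2/2)*T) / (sigma*sqrt(T)) = 0.53550677
d2 = d1 - sigma*sqrt(T) = 0.26050677
exp(-rT) = 0.98486569
N(d1) = 0.70385026; N(d2) = 0.60276355
C = S_0' * N(d1) - K * exp(-rT) * N(d2) = 95.85770016 * 0.70385026 - 87.2400 * 0.98486569 * 0.60276355 = 15.6802

Answer: Price = 15.6802


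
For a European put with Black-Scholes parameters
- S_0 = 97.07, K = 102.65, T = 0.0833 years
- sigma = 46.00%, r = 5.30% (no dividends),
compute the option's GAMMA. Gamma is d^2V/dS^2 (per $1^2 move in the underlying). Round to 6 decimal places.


Answer: Gamma = 0.029398

Derivation:
d1 = -0.3213577127; d2 = -0.4541217139
phi(d1) = 0.3788655361; exp(-qT) = 1.0000000000; exp(-rT) = 0.9955948313
Gamma = exp(-qT) * phi(d1) / (S * sigma * sqrt(T)) = 1.0000000000 * 0.3788655361 / (97.0700 * 0.4600 * 0.2886173938) = 0.029398


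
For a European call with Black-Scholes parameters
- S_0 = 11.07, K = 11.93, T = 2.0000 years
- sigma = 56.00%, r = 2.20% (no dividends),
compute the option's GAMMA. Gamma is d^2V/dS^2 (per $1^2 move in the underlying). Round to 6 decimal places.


Answer: Gamma = 0.042695

Derivation:
d1 = 0.3570668408; d2 = -0.4348927541
phi(d1) = 0.3743040299; exp(-qT) = 1.0000000000; exp(-rT) = 0.9569539575
Gamma = exp(-qT) * phi(d1) / (S * sigma * sqrt(T)) = 1.0000000000 * 0.3743040299 / (11.0700 * 0.5600 * 1.4142135624) = 0.042695


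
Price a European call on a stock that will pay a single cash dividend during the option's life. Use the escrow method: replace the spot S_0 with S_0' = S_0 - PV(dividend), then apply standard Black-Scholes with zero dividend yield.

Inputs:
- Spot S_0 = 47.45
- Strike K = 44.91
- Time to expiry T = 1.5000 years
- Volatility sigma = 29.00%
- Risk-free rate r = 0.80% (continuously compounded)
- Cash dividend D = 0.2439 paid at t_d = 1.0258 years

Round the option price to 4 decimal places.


Answer: Price = 7.9681

Derivation:
PV(D) = D * exp(-r * t_d) = 0.2439 * 0.99182718 = 0.24190665
S_0' = S_0 - PV(D) = 47.4500 - 0.24190665 = 47.20809335
d1 = (ln(S_0'/K) + (r + sigma^2/2)*T) / (sigma*sqrt(T)) = 0.35188148
d2 = d1 - sigma*sqrt(T) = -0.00329454
exp(-rT) = 0.98807171
N(d1) = 0.63753642; N(d2) = 0.49868567
C = S_0' * N(d1) - K * exp(-rT) * N(d2) = 47.20809335 * 0.63753642 - 44.9100 * 0.98807171 * 0.49868567 = 7.9681


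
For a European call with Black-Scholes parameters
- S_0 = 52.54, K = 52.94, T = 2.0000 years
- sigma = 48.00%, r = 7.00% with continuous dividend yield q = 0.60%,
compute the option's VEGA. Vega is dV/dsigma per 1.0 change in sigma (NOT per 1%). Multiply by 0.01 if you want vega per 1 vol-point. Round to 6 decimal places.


d1 = 0.5168001684; d2 = -0.1620223415
phi(d1) = 0.3490710694; exp(-qT) = 0.9880717129; exp(-rT) = 0.8693582354
Vega = S * exp(-qT) * phi(d1) * sqrt(T) = 52.5400 * 0.9880717129 * 0.3490710694 * 1.4142135624 = 25.627568

Answer: Vega = 25.627568


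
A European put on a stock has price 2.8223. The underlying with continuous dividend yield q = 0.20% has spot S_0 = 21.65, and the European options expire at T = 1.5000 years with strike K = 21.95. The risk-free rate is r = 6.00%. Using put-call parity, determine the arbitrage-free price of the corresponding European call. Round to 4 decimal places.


Put-call parity: C - P = S_0 * exp(-qT) - K * exp(-rT).
S_0 * exp(-qT) = 21.6500 * 0.99700450 = 21.58514733
K * exp(-rT) = 21.9500 * 0.91393119 = 20.06078952
C = P + S*exp(-qT) - K*exp(-rT)
C = 2.8223 + 21.58514733 - 20.06078952 = 4.3467

Answer: Call price = 4.3467


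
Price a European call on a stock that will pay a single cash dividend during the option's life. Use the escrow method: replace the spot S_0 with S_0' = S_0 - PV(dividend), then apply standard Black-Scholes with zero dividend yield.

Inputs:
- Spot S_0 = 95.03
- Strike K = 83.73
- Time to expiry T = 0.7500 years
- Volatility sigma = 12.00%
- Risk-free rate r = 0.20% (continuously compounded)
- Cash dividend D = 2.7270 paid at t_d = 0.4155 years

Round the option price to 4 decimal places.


PV(D) = D * exp(-r * t_d) = 2.7270 * 0.99916935 = 2.72473480
S_0' = S_0 - PV(D) = 95.0300 - 2.72473480 = 92.30526520
d1 = (ln(S_0'/K) + (r + sigma^2/2)*T) / (sigma*sqrt(T)) = 1.00462650
d2 = d1 - sigma*sqrt(T) = 0.90070345
exp(-rT) = 0.99850112
N(d1) = 0.84246163; N(d2) = 0.81612699
C = S_0' * N(d1) - K * exp(-rT) * N(d2) = 92.30526520 * 0.84246163 - 83.7300 * 0.99850112 * 0.81612699 = 9.5318

Answer: Price = 9.5318


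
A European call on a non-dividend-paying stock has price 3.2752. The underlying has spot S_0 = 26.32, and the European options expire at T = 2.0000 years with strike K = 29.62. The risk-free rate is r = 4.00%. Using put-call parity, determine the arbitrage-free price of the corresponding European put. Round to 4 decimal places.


Put-call parity: C - P = S_0 * exp(-qT) - K * exp(-rT).
S_0 * exp(-qT) = 26.3200 * 1.00000000 = 26.32000000
K * exp(-rT) = 29.6200 * 0.92311635 = 27.34270618
P = C - S*exp(-qT) + K*exp(-rT)
P = 3.2752 - 26.32000000 + 27.34270618 = 4.2979

Answer: Put price = 4.2979


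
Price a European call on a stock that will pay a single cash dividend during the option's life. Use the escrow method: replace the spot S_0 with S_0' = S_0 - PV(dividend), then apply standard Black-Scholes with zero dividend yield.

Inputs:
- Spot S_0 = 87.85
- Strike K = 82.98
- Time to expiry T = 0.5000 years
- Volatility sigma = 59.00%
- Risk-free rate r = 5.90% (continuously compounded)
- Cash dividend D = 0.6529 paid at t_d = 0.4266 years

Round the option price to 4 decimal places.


Answer: Price = 17.4302

Derivation:
PV(D) = D * exp(-r * t_d) = 0.6529 * 0.97514471 = 0.63667198
S_0' = S_0 - PV(D) = 87.8500 - 0.63667198 = 87.21332802
d1 = (ln(S_0'/K) + (r + sigma^2/2)*T) / (sigma*sqrt(T)) = 0.39857464
d2 = d1 - sigma*sqrt(T) = -0.01861836
exp(-rT) = 0.97093088
N(d1) = 0.65489667; N(d2) = 0.49257278
C = S_0' * N(d1) - K * exp(-rT) * N(d2) = 87.21332802 * 0.65489667 - 82.9800 * 0.97093088 * 0.49257278 = 17.4302


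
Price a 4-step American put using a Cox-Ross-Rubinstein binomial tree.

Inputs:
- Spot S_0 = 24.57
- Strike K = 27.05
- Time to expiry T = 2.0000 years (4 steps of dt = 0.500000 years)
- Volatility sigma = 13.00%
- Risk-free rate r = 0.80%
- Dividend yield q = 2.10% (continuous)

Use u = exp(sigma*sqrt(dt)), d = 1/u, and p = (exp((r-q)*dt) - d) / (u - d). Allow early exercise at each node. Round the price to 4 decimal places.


Answer: Price = V(0,0) = 3.8476

Derivation:
dt = T/N = 0.500000
u = exp(sigma*sqrt(dt)) = 1.096281; d = 1/u = 0.912175
p = (exp((r-q)*dt) - d) / (u - d) = 0.441844
Discount per step: exp(-r*dt) = 0.996008
Stock lattice S(k, i) with i counting down-moves:
  k=0: S(0,0) = 24.5700
  k=1: S(1,0) = 26.9356; S(1,1) = 22.4121
  k=2: S(2,0) = 29.5290; S(2,1) = 24.5700; S(2,2) = 20.4438
  k=3: S(3,0) = 32.3721; S(3,1) = 26.9356; S(3,2) = 22.4121; S(3,3) = 18.6483
  k=4: S(4,0) = 35.4890; S(4,1) = 29.5290; S(4,2) = 24.5700; S(4,3) = 20.4438; S(4,4) = 17.0105
Terminal payoffs V(N, i) = max(K - S_T, 0):
  V(4,0) = 0.000000; V(4,1) = 0.000000; V(4,2) = 2.480000; V(4,3) = 6.606225; V(4,4) = 10.039502
Backward induction: V(k, i) = exp(-r*dt) * [p * V(k+1, i) + (1-p) * V(k+1, i+1)]; then take max(V_cont, immediate exercise) for American.
  V(3,0) = exp(-r*dt) * [p*0.000000 + (1-p)*0.000000] = 0.000000; exercise = 0.000000; V(3,0) = max -> 0.000000
  V(3,1) = exp(-r*dt) * [p*0.000000 + (1-p)*2.480000] = 1.378701; exercise = 0.114367; V(3,1) = max -> 1.378701
  V(3,2) = exp(-r*dt) * [p*2.480000 + (1-p)*6.606225] = 4.763983; exercise = 4.637871; V(3,2) = max -> 4.763983
  V(3,3) = exp(-r*dt) * [p*6.606225 + (1-p)*10.039502] = 8.488507; exercise = 8.401708; V(3,3) = max -> 8.488507
  V(2,0) = exp(-r*dt) * [p*0.000000 + (1-p)*1.378701] = 0.766458; exercise = 0.000000; V(2,0) = max -> 0.766458
  V(2,1) = exp(-r*dt) * [p*1.378701 + (1-p)*4.763983] = 3.255169; exercise = 2.480000; V(2,1) = max -> 3.255169
  V(2,2) = exp(-r*dt) * [p*4.763983 + (1-p)*8.488507] = 6.815531; exercise = 6.606225; V(2,2) = max -> 6.815531
  V(1,0) = exp(-r*dt) * [p*0.766458 + (1-p)*3.255169] = 2.146942; exercise = 0.114367; V(1,0) = max -> 2.146942
  V(1,1) = exp(-r*dt) * [p*3.255169 + (1-p)*6.815531] = 5.221479; exercise = 4.637871; V(1,1) = max -> 5.221479
  V(0,0) = exp(-r*dt) * [p*2.146942 + (1-p)*5.221479] = 3.847592; exercise = 2.480000; V(0,0) = max -> 3.847592


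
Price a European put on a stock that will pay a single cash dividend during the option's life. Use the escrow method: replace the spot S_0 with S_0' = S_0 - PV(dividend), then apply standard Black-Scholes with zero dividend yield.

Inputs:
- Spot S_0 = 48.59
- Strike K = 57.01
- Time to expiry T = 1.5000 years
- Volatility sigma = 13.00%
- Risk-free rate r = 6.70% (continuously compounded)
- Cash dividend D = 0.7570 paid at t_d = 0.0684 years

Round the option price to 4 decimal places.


PV(D) = D * exp(-r * t_d) = 0.7570 * 0.99542769 = 0.75353876
S_0' = S_0 - PV(D) = 48.5900 - 0.75353876 = 47.83646124
d1 = (ln(S_0'/K) + (r + sigma^2/2)*T) / (sigma*sqrt(T)) = -0.39106138
d2 = d1 - sigma*sqrt(T) = -0.55027822
exp(-rT) = 0.90438511
N(-d1) = 0.65212407; N(-d2) = 0.70893572
P = K * exp(-rT) * N(-d2) - S_0' * N(-d1) = 57.0100 * 0.90438511 * 0.70893572 - 47.83646124 * 0.65212407 = 5.3567

Answer: Price = 5.3567
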